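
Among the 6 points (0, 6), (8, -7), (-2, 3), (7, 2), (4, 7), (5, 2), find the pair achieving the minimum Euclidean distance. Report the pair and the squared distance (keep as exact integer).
Pair = ((7, 2), (5, 2)); squared distance = 4

Compute all C(6, 2) = 15 pairwise squared distances (x_i − x_j)² + (y_i − y_j)². The minimum is 4, attained by the pair ((7, 2), (5, 2)).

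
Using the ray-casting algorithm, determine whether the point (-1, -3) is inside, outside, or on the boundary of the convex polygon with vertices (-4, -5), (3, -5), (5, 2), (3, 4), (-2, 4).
The point (-1, -3) lies strictly inside the polygon

Cast a horizontal ray to the right from the query point and count how many polygon edges it crosses (each edge strictly once or zero times, handled with the usual half-open convention). 
Parity of crossings → odd ⇒ inside.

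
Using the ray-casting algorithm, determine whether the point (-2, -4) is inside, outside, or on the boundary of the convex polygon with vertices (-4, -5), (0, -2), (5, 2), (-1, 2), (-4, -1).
The point (-2, -4) lies strictly outside the polygon

Cast a horizontal ray to the right from the query point and count how many polygon edges it crosses (each edge strictly once or zero times, handled with the usual half-open convention). 
Parity of crossings → even ⇒ outside.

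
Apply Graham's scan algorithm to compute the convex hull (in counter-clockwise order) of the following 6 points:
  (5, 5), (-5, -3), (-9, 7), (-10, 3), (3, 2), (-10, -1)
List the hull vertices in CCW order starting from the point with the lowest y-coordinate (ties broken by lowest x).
Hull (CCW) = [(-5, -3), (3, 2), (5, 5), (-9, 7), (-10, 3), (-10, -1)]

Graham scan procedure:
  1. Find the pivot p₀ = point with lowest y (tie → lowest x): (-5, -3).
  2. Sort the remaining points by polar angle around p₀.
  3. Walk through sorted points, maintaining a stack; pop the top while the last three entries make a non-left turn (cross product ≤ 0).
  4. Final stack is the convex hull in CCW order: (-5, -3), (3, 2), (5, 5), (-9, 7), (-10, 3), (-10, -1).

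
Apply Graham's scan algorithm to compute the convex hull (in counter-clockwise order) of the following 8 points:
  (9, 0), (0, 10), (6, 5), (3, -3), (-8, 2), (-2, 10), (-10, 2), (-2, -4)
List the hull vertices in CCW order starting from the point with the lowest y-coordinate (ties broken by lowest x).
Hull (CCW) = [(-2, -4), (3, -3), (9, 0), (6, 5), (0, 10), (-2, 10), (-10, 2)]

Graham scan procedure:
  1. Find the pivot p₀ = point with lowest y (tie → lowest x): (-2, -4).
  2. Sort the remaining points by polar angle around p₀.
  3. Walk through sorted points, maintaining a stack; pop the top while the last three entries make a non-left turn (cross product ≤ 0).
  4. Final stack is the convex hull in CCW order: (-2, -4), (3, -3), (9, 0), (6, 5), (0, 10), (-2, 10), (-10, 2).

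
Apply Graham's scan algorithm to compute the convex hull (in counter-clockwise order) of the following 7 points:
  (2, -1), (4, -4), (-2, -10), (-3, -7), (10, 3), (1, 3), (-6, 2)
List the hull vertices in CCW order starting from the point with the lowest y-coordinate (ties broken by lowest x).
Hull (CCW) = [(-2, -10), (4, -4), (10, 3), (1, 3), (-6, 2)]

Graham scan procedure:
  1. Find the pivot p₀ = point with lowest y (tie → lowest x): (-2, -10).
  2. Sort the remaining points by polar angle around p₀.
  3. Walk through sorted points, maintaining a stack; pop the top while the last three entries make a non-left turn (cross product ≤ 0).
  4. Final stack is the convex hull in CCW order: (-2, -10), (4, -4), (10, 3), (1, 3), (-6, 2).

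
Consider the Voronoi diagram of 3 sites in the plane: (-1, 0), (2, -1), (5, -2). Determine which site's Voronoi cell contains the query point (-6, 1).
Nearest site = (-1, 0)

The Voronoi cell of site s contains exactly those query points closer to s than to any other site. Compute squared distances from q = (-6, 1) to each site:
  (-1 − -6)² + (0 − 1)² = 26
  (2 − -6)² + (-1 − 1)² = 68
  (5 − -6)² + (-2 − 1)² = 130
Minimum is attained by (-1, 0), so q lies in its Voronoi cell.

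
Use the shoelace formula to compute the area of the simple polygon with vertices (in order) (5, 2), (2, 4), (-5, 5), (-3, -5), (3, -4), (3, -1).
Area = 133/2

Shoelace formula: Area = (1/2) |Σ_i (x_i · y_{i+1} − x_{i+1} · y_i)| (indices mod n). Compute each cross term:
  (5)(4) − (2)(2) = 16
  (2)(5) − (-5)(4) = 30
  (-5)(-5) − (-3)(5) = 40
  (-3)(-4) − (3)(-5) = 27
  (3)(-1) − (3)(-4) = 9
  (3)(2) − (5)(-1) = 11
Sum = 133, so (signed) Area = 133/2 = 133/2, |Area| = 133/2.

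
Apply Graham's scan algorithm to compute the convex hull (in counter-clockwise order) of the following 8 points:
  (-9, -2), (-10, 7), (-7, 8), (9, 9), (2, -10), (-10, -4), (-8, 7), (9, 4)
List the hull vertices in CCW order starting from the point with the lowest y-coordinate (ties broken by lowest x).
Hull (CCW) = [(2, -10), (9, 4), (9, 9), (-7, 8), (-10, 7), (-10, -4)]

Graham scan procedure:
  1. Find the pivot p₀ = point with lowest y (tie → lowest x): (2, -10).
  2. Sort the remaining points by polar angle around p₀.
  3. Walk through sorted points, maintaining a stack; pop the top while the last three entries make a non-left turn (cross product ≤ 0).
  4. Final stack is the convex hull in CCW order: (2, -10), (9, 4), (9, 9), (-7, 8), (-10, 7), (-10, -4).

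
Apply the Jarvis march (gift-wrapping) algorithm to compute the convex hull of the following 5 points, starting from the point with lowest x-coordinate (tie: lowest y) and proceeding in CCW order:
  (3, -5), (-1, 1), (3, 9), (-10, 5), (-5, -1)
Hull (CCW) = [(-10, 5), (-5, -1), (3, -5), (3, 9)]

Jarvis march: at each step, from the current hull vertex p, select the next vertex q as the point such that every other point lies strictly to the left of (or on) the directed line p → q. (Equivalently: for every other point r, the cross product (q − p) × (r − p) ≥ 0.)
Starting point (lowest x, tie lowest y): (-10, 5). Wrap until returning to start. Resulting hull: (-10, 5), (-5, -1), (3, -5), (3, 9).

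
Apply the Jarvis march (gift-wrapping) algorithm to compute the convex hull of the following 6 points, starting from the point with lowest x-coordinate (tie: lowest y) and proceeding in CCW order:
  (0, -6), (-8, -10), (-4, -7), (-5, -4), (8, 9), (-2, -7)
Hull (CCW) = [(-8, -10), (0, -6), (8, 9), (-5, -4)]

Jarvis march: at each step, from the current hull vertex p, select the next vertex q as the point such that every other point lies strictly to the left of (or on) the directed line p → q. (Equivalently: for every other point r, the cross product (q − p) × (r − p) ≥ 0.)
Starting point (lowest x, tie lowest y): (-8, -10). Wrap until returning to start. Resulting hull: (-8, -10), (0, -6), (8, 9), (-5, -4).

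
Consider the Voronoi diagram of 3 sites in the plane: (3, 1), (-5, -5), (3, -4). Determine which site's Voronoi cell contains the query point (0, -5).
Nearest site = (3, -4)

The Voronoi cell of site s contains exactly those query points closer to s than to any other site. Compute squared distances from q = (0, -5) to each site:
  (3 − 0)² + (-4 − -5)² = 10
  (-5 − 0)² + (-5 − -5)² = 25
  (3 − 0)² + (1 − -5)² = 45
Minimum is attained by (3, -4), so q lies in its Voronoi cell.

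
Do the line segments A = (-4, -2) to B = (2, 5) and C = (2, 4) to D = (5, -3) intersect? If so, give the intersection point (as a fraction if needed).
No (intersection of containing lines falls outside at least one segment)

Parametrize and solve: t = 20/21, s = -2/21. At least one of these is outside [0, 1], so the segments do not intersect.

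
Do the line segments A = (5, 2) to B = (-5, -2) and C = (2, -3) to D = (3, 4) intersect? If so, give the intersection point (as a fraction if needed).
Yes; intersection at (85/33, 34/33) (t = 8/33 on AB, s = 19/33 on CD)

Parametrize AB as A + t(B − A) = (5 + -10 t, 2 + -4 t) and CD as C + s(D − C) = (2 + 1 s, -3 + 7 s). Solve the linear system for (t, s). Determinant = 66 ≠ 0, so a unique intersection of the containing lines exists. Solution: t = 8/33, s = 19/33 — both in [0, 1], so the segments cross. Intersection point: (85/33, 34/33).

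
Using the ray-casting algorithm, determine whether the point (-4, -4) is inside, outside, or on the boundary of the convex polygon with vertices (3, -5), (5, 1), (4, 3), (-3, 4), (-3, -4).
The point (-4, -4) lies strictly outside the polygon

Cast a horizontal ray to the right from the query point and count how many polygon edges it crosses (each edge strictly once or zero times, handled with the usual half-open convention). 
Parity of crossings → even ⇒ outside.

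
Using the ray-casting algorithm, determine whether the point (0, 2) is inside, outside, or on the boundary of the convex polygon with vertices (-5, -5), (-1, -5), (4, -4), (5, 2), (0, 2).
The point (0, 2) lies on the polygon boundary

Boundary check: the query satisfies the collinearity and bounding-box conditions for some polygon edge, so it lies exactly on the boundary.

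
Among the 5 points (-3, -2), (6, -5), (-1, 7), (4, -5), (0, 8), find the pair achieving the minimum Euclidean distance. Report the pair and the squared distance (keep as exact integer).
Pair = ((-1, 7), (0, 8)); squared distance = 2

Compute all C(5, 2) = 10 pairwise squared distances (x_i − x_j)² + (y_i − y_j)². The minimum is 2, attained by the pair ((-1, 7), (0, 8)).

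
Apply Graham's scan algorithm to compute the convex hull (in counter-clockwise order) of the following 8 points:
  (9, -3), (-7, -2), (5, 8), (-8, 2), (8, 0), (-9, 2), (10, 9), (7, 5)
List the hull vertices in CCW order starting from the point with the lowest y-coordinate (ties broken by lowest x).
Hull (CCW) = [(9, -3), (10, 9), (5, 8), (-9, 2), (-7, -2)]

Graham scan procedure:
  1. Find the pivot p₀ = point with lowest y (tie → lowest x): (9, -3).
  2. Sort the remaining points by polar angle around p₀.
  3. Walk through sorted points, maintaining a stack; pop the top while the last three entries make a non-left turn (cross product ≤ 0).
  4. Final stack is the convex hull in CCW order: (9, -3), (10, 9), (5, 8), (-9, 2), (-7, -2).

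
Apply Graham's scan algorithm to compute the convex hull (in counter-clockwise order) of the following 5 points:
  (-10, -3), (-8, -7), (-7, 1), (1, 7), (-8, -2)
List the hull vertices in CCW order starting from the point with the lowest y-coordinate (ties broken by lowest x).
Hull (CCW) = [(-8, -7), (1, 7), (-7, 1), (-10, -3)]

Graham scan procedure:
  1. Find the pivot p₀ = point with lowest y (tie → lowest x): (-8, -7).
  2. Sort the remaining points by polar angle around p₀.
  3. Walk through sorted points, maintaining a stack; pop the top while the last three entries make a non-left turn (cross product ≤ 0).
  4. Final stack is the convex hull in CCW order: (-8, -7), (1, 7), (-7, 1), (-10, -3).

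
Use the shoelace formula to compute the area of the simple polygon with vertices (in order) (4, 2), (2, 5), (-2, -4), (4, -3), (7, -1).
Area = 75/2

Shoelace formula: Area = (1/2) |Σ_i (x_i · y_{i+1} − x_{i+1} · y_i)| (indices mod n). Compute each cross term:
  (4)(5) − (2)(2) = 16
  (2)(-4) − (-2)(5) = 2
  (-2)(-3) − (4)(-4) = 22
  (4)(-1) − (7)(-3) = 17
  (7)(2) − (4)(-1) = 18
Sum = 75, so (signed) Area = 75/2 = 75/2, |Area| = 75/2.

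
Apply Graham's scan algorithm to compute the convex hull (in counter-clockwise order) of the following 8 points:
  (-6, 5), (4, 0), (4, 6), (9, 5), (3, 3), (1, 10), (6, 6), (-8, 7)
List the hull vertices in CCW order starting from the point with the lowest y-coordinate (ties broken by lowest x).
Hull (CCW) = [(4, 0), (9, 5), (1, 10), (-8, 7), (-6, 5)]

Graham scan procedure:
  1. Find the pivot p₀ = point with lowest y (tie → lowest x): (4, 0).
  2. Sort the remaining points by polar angle around p₀.
  3. Walk through sorted points, maintaining a stack; pop the top while the last three entries make a non-left turn (cross product ≤ 0).
  4. Final stack is the convex hull in CCW order: (4, 0), (9, 5), (1, 10), (-8, 7), (-6, 5).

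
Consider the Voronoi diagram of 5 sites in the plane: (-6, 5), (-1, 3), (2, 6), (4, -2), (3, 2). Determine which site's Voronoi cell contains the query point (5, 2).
Nearest site = (3, 2)

The Voronoi cell of site s contains exactly those query points closer to s than to any other site. Compute squared distances from q = (5, 2) to each site:
  (3 − 5)² + (2 − 2)² = 4
  (4 − 5)² + (-2 − 2)² = 17
  (2 − 5)² + (6 − 2)² = 25
  (-1 − 5)² + (3 − 2)² = 37
  (-6 − 5)² + (5 − 2)² = 130
Minimum is attained by (3, 2), so q lies in its Voronoi cell.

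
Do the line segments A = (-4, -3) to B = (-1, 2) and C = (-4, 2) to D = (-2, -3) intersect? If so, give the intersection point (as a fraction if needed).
Yes; intersection at (-14/5, -1) (t = 2/5 on AB, s = 3/5 on CD)

Parametrize AB as A + t(B − A) = (-4 + 3 t, -3 + 5 t) and CD as C + s(D − C) = (-4 + 2 s, 2 + -5 s). Solve the linear system for (t, s). Determinant = 25 ≠ 0, so a unique intersection of the containing lines exists. Solution: t = 2/5, s = 3/5 — both in [0, 1], so the segments cross. Intersection point: (-14/5, -1).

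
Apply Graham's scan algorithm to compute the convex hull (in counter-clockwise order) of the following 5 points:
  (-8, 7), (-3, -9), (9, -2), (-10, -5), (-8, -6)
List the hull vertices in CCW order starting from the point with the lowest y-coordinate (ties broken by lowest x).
Hull (CCW) = [(-3, -9), (9, -2), (-8, 7), (-10, -5)]

Graham scan procedure:
  1. Find the pivot p₀ = point with lowest y (tie → lowest x): (-3, -9).
  2. Sort the remaining points by polar angle around p₀.
  3. Walk through sorted points, maintaining a stack; pop the top while the last three entries make a non-left turn (cross product ≤ 0).
  4. Final stack is the convex hull in CCW order: (-3, -9), (9, -2), (-8, 7), (-10, -5).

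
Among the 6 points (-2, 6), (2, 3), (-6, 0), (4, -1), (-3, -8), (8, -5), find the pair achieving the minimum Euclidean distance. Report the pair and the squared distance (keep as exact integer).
Pair = ((2, 3), (4, -1)); squared distance = 20

Compute all C(6, 2) = 15 pairwise squared distances (x_i − x_j)² + (y_i − y_j)². The minimum is 20, attained by the pair ((2, 3), (4, -1)).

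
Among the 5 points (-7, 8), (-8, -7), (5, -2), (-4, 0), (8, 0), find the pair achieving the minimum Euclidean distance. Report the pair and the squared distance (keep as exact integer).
Pair = ((5, -2), (8, 0)); squared distance = 13

Compute all C(5, 2) = 10 pairwise squared distances (x_i − x_j)² + (y_i − y_j)². The minimum is 13, attained by the pair ((5, -2), (8, 0)).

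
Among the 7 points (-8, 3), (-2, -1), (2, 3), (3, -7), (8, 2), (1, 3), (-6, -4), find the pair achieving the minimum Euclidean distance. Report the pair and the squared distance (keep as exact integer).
Pair = ((2, 3), (1, 3)); squared distance = 1

Compute all C(7, 2) = 21 pairwise squared distances (x_i − x_j)² + (y_i − y_j)². The minimum is 1, attained by the pair ((2, 3), (1, 3)).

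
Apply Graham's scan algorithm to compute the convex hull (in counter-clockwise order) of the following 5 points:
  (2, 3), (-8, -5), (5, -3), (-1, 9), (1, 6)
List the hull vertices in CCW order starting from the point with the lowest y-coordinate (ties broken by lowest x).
Hull (CCW) = [(-8, -5), (5, -3), (1, 6), (-1, 9)]

Graham scan procedure:
  1. Find the pivot p₀ = point with lowest y (tie → lowest x): (-8, -5).
  2. Sort the remaining points by polar angle around p₀.
  3. Walk through sorted points, maintaining a stack; pop the top while the last three entries make a non-left turn (cross product ≤ 0).
  4. Final stack is the convex hull in CCW order: (-8, -5), (5, -3), (1, 6), (-1, 9).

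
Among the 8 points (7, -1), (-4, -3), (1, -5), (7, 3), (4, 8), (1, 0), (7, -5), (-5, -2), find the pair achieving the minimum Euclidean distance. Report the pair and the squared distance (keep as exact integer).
Pair = ((-4, -3), (-5, -2)); squared distance = 2

Compute all C(8, 2) = 28 pairwise squared distances (x_i − x_j)² + (y_i − y_j)². The minimum is 2, attained by the pair ((-4, -3), (-5, -2)).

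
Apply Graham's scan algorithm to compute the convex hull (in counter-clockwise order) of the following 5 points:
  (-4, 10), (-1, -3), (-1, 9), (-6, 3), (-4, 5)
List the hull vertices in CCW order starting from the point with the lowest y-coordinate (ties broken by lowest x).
Hull (CCW) = [(-1, -3), (-1, 9), (-4, 10), (-6, 3)]

Graham scan procedure:
  1. Find the pivot p₀ = point with lowest y (tie → lowest x): (-1, -3).
  2. Sort the remaining points by polar angle around p₀.
  3. Walk through sorted points, maintaining a stack; pop the top while the last three entries make a non-left turn (cross product ≤ 0).
  4. Final stack is the convex hull in CCW order: (-1, -3), (-1, 9), (-4, 10), (-6, 3).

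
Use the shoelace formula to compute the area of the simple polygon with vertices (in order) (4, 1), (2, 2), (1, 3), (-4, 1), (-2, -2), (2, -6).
Area = 75/2

Shoelace formula: Area = (1/2) |Σ_i (x_i · y_{i+1} − x_{i+1} · y_i)| (indices mod n). Compute each cross term:
  (4)(2) − (2)(1) = 6
  (2)(3) − (1)(2) = 4
  (1)(1) − (-4)(3) = 13
  (-4)(-2) − (-2)(1) = 10
  (-2)(-6) − (2)(-2) = 16
  (2)(1) − (4)(-6) = 26
Sum = 75, so (signed) Area = 75/2 = 75/2, |Area| = 75/2.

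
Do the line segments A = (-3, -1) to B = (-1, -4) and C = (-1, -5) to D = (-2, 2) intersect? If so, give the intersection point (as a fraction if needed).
Yes; intersection at (-13/11, -41/11) (t = 10/11 on AB, s = 2/11 on CD)

Parametrize AB as A + t(B − A) = (-3 + 2 t, -1 + -3 t) and CD as C + s(D − C) = (-1 + -1 s, -5 + 7 s). Solve the linear system for (t, s). Determinant = -11 ≠ 0, so a unique intersection of the containing lines exists. Solution: t = 10/11, s = 2/11 — both in [0, 1], so the segments cross. Intersection point: (-13/11, -41/11).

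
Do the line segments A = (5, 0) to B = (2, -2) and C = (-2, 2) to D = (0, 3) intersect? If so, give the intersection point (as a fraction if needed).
No (intersection of containing lines falls outside at least one segment)

Parametrize and solve: t = -11, s = 20. At least one of these is outside [0, 1], so the segments do not intersect.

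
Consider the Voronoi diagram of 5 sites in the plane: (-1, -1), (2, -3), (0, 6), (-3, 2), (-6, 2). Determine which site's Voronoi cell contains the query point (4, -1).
Nearest site = (2, -3)

The Voronoi cell of site s contains exactly those query points closer to s than to any other site. Compute squared distances from q = (4, -1) to each site:
  (2 − 4)² + (-3 − -1)² = 8
  (-1 − 4)² + (-1 − -1)² = 25
  (-3 − 4)² + (2 − -1)² = 58
  (0 − 4)² + (6 − -1)² = 65
  (-6 − 4)² + (2 − -1)² = 109
Minimum is attained by (2, -3), so q lies in its Voronoi cell.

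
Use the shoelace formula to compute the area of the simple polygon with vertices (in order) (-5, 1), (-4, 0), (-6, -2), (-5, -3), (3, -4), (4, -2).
Area = 53/2

Shoelace formula: Area = (1/2) |Σ_i (x_i · y_{i+1} − x_{i+1} · y_i)| (indices mod n). Compute each cross term:
  (-5)(0) − (-4)(1) = 4
  (-4)(-2) − (-6)(0) = 8
  (-6)(-3) − (-5)(-2) = 8
  (-5)(-4) − (3)(-3) = 29
  (3)(-2) − (4)(-4) = 10
  (4)(1) − (-5)(-2) = -6
Sum = 53, so (signed) Area = 53/2 = 53/2, |Area| = 53/2.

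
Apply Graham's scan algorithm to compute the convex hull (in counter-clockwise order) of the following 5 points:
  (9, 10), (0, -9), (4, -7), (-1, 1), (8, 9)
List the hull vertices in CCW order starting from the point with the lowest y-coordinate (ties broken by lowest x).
Hull (CCW) = [(0, -9), (4, -7), (9, 10), (-1, 1)]

Graham scan procedure:
  1. Find the pivot p₀ = point with lowest y (tie → lowest x): (0, -9).
  2. Sort the remaining points by polar angle around p₀.
  3. Walk through sorted points, maintaining a stack; pop the top while the last three entries make a non-left turn (cross product ≤ 0).
  4. Final stack is the convex hull in CCW order: (0, -9), (4, -7), (9, 10), (-1, 1).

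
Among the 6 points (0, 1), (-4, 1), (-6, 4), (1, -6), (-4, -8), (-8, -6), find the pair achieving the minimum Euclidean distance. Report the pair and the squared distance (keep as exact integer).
Pair = ((-4, 1), (-6, 4)); squared distance = 13

Compute all C(6, 2) = 15 pairwise squared distances (x_i − x_j)² + (y_i − y_j)². The minimum is 13, attained by the pair ((-4, 1), (-6, 4)).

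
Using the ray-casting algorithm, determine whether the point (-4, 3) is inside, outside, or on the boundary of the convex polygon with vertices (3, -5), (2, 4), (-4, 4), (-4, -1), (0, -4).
The point (-4, 3) lies on the polygon boundary

Boundary check: the query satisfies the collinearity and bounding-box conditions for some polygon edge, so it lies exactly on the boundary.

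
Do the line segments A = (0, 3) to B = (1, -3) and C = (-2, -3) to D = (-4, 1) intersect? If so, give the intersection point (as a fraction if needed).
No (intersection of containing lines falls outside at least one segment)

Parametrize and solve: t = 5/2, s = -9/4. At least one of these is outside [0, 1], so the segments do not intersect.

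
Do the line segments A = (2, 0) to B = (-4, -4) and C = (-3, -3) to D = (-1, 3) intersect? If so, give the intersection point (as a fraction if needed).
No (intersection of containing lines falls outside at least one segment)

Parametrize and solve: t = 6/7, s = -1/14. At least one of these is outside [0, 1], so the segments do not intersect.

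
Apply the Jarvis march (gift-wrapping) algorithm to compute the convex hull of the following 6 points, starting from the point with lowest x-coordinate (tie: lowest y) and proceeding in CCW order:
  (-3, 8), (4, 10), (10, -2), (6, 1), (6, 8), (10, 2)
Hull (CCW) = [(-3, 8), (6, 1), (10, -2), (10, 2), (6, 8), (4, 10)]

Jarvis march: at each step, from the current hull vertex p, select the next vertex q as the point such that every other point lies strictly to the left of (or on) the directed line p → q. (Equivalently: for every other point r, the cross product (q − p) × (r − p) ≥ 0.)
Starting point (lowest x, tie lowest y): (-3, 8). Wrap until returning to start. Resulting hull: (-3, 8), (6, 1), (10, -2), (10, 2), (6, 8), (4, 10).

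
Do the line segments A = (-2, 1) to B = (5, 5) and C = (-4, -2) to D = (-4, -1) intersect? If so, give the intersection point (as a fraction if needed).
No (intersection of containing lines falls outside at least one segment)

Parametrize and solve: t = -2/7, s = 13/7. At least one of these is outside [0, 1], so the segments do not intersect.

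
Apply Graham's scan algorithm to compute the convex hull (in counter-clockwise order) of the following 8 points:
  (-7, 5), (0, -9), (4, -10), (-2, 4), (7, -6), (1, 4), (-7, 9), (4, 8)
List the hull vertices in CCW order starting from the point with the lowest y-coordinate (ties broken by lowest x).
Hull (CCW) = [(4, -10), (7, -6), (4, 8), (-7, 9), (-7, 5), (0, -9)]

Graham scan procedure:
  1. Find the pivot p₀ = point with lowest y (tie → lowest x): (4, -10).
  2. Sort the remaining points by polar angle around p₀.
  3. Walk through sorted points, maintaining a stack; pop the top while the last three entries make a non-left turn (cross product ≤ 0).
  4. Final stack is the convex hull in CCW order: (4, -10), (7, -6), (4, 8), (-7, 9), (-7, 5), (0, -9).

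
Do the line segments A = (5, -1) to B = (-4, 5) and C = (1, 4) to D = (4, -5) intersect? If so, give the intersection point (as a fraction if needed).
Yes; intersection at (2, 1) (t = 1/3 on AB, s = 1/3 on CD)

Parametrize AB as A + t(B − A) = (5 + -9 t, -1 + 6 t) and CD as C + s(D − C) = (1 + 3 s, 4 + -9 s). Solve the linear system for (t, s). Determinant = -63 ≠ 0, so a unique intersection of the containing lines exists. Solution: t = 1/3, s = 1/3 — both in [0, 1], so the segments cross. Intersection point: (2, 1).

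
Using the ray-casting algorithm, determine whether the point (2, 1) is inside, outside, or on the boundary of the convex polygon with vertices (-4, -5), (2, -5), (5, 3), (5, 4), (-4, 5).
The point (2, 1) lies strictly inside the polygon

Cast a horizontal ray to the right from the query point and count how many polygon edges it crosses (each edge strictly once or zero times, handled with the usual half-open convention). 
Parity of crossings → odd ⇒ inside.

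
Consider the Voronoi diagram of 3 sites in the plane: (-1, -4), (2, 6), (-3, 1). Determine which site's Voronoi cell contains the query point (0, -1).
Nearest site = (-1, -4)

The Voronoi cell of site s contains exactly those query points closer to s than to any other site. Compute squared distances from q = (0, -1) to each site:
  (-1 − 0)² + (-4 − -1)² = 10
  (-3 − 0)² + (1 − -1)² = 13
  (2 − 0)² + (6 − -1)² = 53
Minimum is attained by (-1, -4), so q lies in its Voronoi cell.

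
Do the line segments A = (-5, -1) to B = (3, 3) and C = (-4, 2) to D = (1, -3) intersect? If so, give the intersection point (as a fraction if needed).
Yes; intersection at (-7/3, 1/3) (t = 1/3 on AB, s = 1/3 on CD)

Parametrize AB as A + t(B − A) = (-5 + 8 t, -1 + 4 t) and CD as C + s(D − C) = (-4 + 5 s, 2 + -5 s). Solve the linear system for (t, s). Determinant = 60 ≠ 0, so a unique intersection of the containing lines exists. Solution: t = 1/3, s = 1/3 — both in [0, 1], so the segments cross. Intersection point: (-7/3, 1/3).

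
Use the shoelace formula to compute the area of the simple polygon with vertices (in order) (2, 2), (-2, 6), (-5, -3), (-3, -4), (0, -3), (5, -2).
Area = 101/2

Shoelace formula: Area = (1/2) |Σ_i (x_i · y_{i+1} − x_{i+1} · y_i)| (indices mod n). Compute each cross term:
  (2)(6) − (-2)(2) = 16
  (-2)(-3) − (-5)(6) = 36
  (-5)(-4) − (-3)(-3) = 11
  (-3)(-3) − (0)(-4) = 9
  (0)(-2) − (5)(-3) = 15
  (5)(2) − (2)(-2) = 14
Sum = 101, so (signed) Area = 101/2 = 101/2, |Area| = 101/2.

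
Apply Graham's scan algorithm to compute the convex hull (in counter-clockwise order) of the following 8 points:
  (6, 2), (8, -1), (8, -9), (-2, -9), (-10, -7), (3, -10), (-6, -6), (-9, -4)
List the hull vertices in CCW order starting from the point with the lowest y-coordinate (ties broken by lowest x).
Hull (CCW) = [(3, -10), (8, -9), (8, -1), (6, 2), (-9, -4), (-10, -7), (-2, -9)]

Graham scan procedure:
  1. Find the pivot p₀ = point with lowest y (tie → lowest x): (3, -10).
  2. Sort the remaining points by polar angle around p₀.
  3. Walk through sorted points, maintaining a stack; pop the top while the last three entries make a non-left turn (cross product ≤ 0).
  4. Final stack is the convex hull in CCW order: (3, -10), (8, -9), (8, -1), (6, 2), (-9, -4), (-10, -7), (-2, -9).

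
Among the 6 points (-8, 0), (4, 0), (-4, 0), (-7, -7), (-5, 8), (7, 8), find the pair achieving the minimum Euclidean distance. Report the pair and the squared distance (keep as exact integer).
Pair = ((-8, 0), (-4, 0)); squared distance = 16

Compute all C(6, 2) = 15 pairwise squared distances (x_i − x_j)² + (y_i − y_j)². The minimum is 16, attained by the pair ((-8, 0), (-4, 0)).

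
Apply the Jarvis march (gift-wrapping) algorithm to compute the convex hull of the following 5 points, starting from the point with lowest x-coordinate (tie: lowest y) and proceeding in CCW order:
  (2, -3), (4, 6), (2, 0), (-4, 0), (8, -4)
Hull (CCW) = [(-4, 0), (2, -3), (8, -4), (4, 6)]

Jarvis march: at each step, from the current hull vertex p, select the next vertex q as the point such that every other point lies strictly to the left of (or on) the directed line p → q. (Equivalently: for every other point r, the cross product (q − p) × (r − p) ≥ 0.)
Starting point (lowest x, tie lowest y): (-4, 0). Wrap until returning to start. Resulting hull: (-4, 0), (2, -3), (8, -4), (4, 6).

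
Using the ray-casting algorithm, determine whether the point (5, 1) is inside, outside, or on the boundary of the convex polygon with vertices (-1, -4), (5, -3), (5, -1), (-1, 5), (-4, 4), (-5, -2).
The point (5, 1) lies strictly outside the polygon

Cast a horizontal ray to the right from the query point and count how many polygon edges it crosses (each edge strictly once or zero times, handled with the usual half-open convention). 
Parity of crossings → even ⇒ outside.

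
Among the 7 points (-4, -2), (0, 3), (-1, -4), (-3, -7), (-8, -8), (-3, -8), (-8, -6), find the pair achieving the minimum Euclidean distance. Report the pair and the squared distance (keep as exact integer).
Pair = ((-3, -7), (-3, -8)); squared distance = 1

Compute all C(7, 2) = 21 pairwise squared distances (x_i − x_j)² + (y_i − y_j)². The minimum is 1, attained by the pair ((-3, -7), (-3, -8)).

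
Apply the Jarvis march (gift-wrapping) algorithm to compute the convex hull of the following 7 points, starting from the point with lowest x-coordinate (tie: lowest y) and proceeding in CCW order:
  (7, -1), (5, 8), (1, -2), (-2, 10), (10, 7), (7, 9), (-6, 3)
Hull (CCW) = [(-6, 3), (1, -2), (7, -1), (10, 7), (7, 9), (-2, 10)]

Jarvis march: at each step, from the current hull vertex p, select the next vertex q as the point such that every other point lies strictly to the left of (or on) the directed line p → q. (Equivalently: for every other point r, the cross product (q − p) × (r − p) ≥ 0.)
Starting point (lowest x, tie lowest y): (-6, 3). Wrap until returning to start. Resulting hull: (-6, 3), (1, -2), (7, -1), (10, 7), (7, 9), (-2, 10).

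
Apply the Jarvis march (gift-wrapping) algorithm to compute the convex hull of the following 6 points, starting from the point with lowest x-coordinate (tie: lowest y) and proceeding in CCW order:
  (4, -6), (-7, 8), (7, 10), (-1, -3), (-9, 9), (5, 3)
Hull (CCW) = [(-9, 9), (-1, -3), (4, -6), (7, 10)]

Jarvis march: at each step, from the current hull vertex p, select the next vertex q as the point such that every other point lies strictly to the left of (or on) the directed line p → q. (Equivalently: for every other point r, the cross product (q − p) × (r − p) ≥ 0.)
Starting point (lowest x, tie lowest y): (-9, 9). Wrap until returning to start. Resulting hull: (-9, 9), (-1, -3), (4, -6), (7, 10).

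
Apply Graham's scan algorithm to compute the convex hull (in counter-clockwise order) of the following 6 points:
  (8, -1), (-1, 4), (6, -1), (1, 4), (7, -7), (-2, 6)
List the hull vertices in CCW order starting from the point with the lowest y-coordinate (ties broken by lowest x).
Hull (CCW) = [(7, -7), (8, -1), (1, 4), (-2, 6), (-1, 4)]

Graham scan procedure:
  1. Find the pivot p₀ = point with lowest y (tie → lowest x): (7, -7).
  2. Sort the remaining points by polar angle around p₀.
  3. Walk through sorted points, maintaining a stack; pop the top while the last three entries make a non-left turn (cross product ≤ 0).
  4. Final stack is the convex hull in CCW order: (7, -7), (8, -1), (1, 4), (-2, 6), (-1, 4).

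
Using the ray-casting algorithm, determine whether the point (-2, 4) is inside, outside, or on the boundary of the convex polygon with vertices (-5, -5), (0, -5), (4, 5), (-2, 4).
The point (-2, 4) lies on the polygon boundary

Boundary check: the query satisfies the collinearity and bounding-box conditions for some polygon edge, so it lies exactly on the boundary.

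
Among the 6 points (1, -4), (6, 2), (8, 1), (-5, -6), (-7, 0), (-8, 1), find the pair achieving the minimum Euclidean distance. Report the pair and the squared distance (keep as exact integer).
Pair = ((-7, 0), (-8, 1)); squared distance = 2

Compute all C(6, 2) = 15 pairwise squared distances (x_i − x_j)² + (y_i − y_j)². The minimum is 2, attained by the pair ((-7, 0), (-8, 1)).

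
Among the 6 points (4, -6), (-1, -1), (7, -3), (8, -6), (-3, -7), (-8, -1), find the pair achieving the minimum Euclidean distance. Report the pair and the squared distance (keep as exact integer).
Pair = ((7, -3), (8, -6)); squared distance = 10

Compute all C(6, 2) = 15 pairwise squared distances (x_i − x_j)² + (y_i − y_j)². The minimum is 10, attained by the pair ((7, -3), (8, -6)).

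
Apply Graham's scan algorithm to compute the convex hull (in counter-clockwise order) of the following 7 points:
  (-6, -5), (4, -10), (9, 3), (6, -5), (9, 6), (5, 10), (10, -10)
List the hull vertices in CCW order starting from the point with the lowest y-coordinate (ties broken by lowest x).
Hull (CCW) = [(4, -10), (10, -10), (9, 6), (5, 10), (-6, -5)]

Graham scan procedure:
  1. Find the pivot p₀ = point with lowest y (tie → lowest x): (4, -10).
  2. Sort the remaining points by polar angle around p₀.
  3. Walk through sorted points, maintaining a stack; pop the top while the last three entries make a non-left turn (cross product ≤ 0).
  4. Final stack is the convex hull in CCW order: (4, -10), (10, -10), (9, 6), (5, 10), (-6, -5).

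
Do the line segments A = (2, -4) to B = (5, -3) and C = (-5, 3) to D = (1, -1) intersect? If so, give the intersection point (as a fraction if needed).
No (intersection of containing lines falls outside at least one segment)

Parametrize and solve: t = 7/9, s = 14/9. At least one of these is outside [0, 1], so the segments do not intersect.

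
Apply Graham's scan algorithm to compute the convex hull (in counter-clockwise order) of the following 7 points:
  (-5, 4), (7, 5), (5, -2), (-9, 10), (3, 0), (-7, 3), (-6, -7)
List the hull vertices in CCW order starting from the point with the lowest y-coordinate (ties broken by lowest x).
Hull (CCW) = [(-6, -7), (5, -2), (7, 5), (-9, 10)]

Graham scan procedure:
  1. Find the pivot p₀ = point with lowest y (tie → lowest x): (-6, -7).
  2. Sort the remaining points by polar angle around p₀.
  3. Walk through sorted points, maintaining a stack; pop the top while the last three entries make a non-left turn (cross product ≤ 0).
  4. Final stack is the convex hull in CCW order: (-6, -7), (5, -2), (7, 5), (-9, 10).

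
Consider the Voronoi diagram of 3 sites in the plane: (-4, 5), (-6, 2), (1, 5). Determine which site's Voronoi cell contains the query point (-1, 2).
Nearest site = (1, 5)

The Voronoi cell of site s contains exactly those query points closer to s than to any other site. Compute squared distances from q = (-1, 2) to each site:
  (1 − -1)² + (5 − 2)² = 13
  (-4 − -1)² + (5 − 2)² = 18
  (-6 − -1)² + (2 − 2)² = 25
Minimum is attained by (1, 5), so q lies in its Voronoi cell.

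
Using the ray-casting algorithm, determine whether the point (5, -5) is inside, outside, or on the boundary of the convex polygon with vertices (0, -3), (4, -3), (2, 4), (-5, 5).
The point (5, -5) lies strictly outside the polygon

Cast a horizontal ray to the right from the query point and count how many polygon edges it crosses (each edge strictly once or zero times, handled with the usual half-open convention). 
Parity of crossings → even ⇒ outside.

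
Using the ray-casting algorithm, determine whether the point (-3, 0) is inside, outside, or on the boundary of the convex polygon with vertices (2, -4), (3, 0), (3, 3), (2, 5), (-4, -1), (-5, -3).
The point (-3, 0) lies on the polygon boundary

Boundary check: the query satisfies the collinearity and bounding-box conditions for some polygon edge, so it lies exactly on the boundary.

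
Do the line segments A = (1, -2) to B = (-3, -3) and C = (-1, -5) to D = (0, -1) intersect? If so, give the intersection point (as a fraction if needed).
Yes; intersection at (-1/3, -7/3) (t = 1/3 on AB, s = 2/3 on CD)

Parametrize AB as A + t(B − A) = (1 + -4 t, -2 + -1 t) and CD as C + s(D − C) = (-1 + 1 s, -5 + 4 s). Solve the linear system for (t, s). Determinant = 15 ≠ 0, so a unique intersection of the containing lines exists. Solution: t = 1/3, s = 2/3 — both in [0, 1], so the segments cross. Intersection point: (-1/3, -7/3).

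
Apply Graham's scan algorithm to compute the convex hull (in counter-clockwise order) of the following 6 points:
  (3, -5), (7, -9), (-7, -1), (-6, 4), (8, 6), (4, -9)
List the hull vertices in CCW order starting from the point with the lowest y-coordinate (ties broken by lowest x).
Hull (CCW) = [(4, -9), (7, -9), (8, 6), (-6, 4), (-7, -1)]

Graham scan procedure:
  1. Find the pivot p₀ = point with lowest y (tie → lowest x): (4, -9).
  2. Sort the remaining points by polar angle around p₀.
  3. Walk through sorted points, maintaining a stack; pop the top while the last three entries make a non-left turn (cross product ≤ 0).
  4. Final stack is the convex hull in CCW order: (4, -9), (7, -9), (8, 6), (-6, 4), (-7, -1).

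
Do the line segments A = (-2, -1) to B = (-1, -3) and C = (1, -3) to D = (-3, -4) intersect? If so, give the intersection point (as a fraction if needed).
No (intersection of containing lines falls outside at least one segment)

Parametrize and solve: t = 11/9, s = 4/9. At least one of these is outside [0, 1], so the segments do not intersect.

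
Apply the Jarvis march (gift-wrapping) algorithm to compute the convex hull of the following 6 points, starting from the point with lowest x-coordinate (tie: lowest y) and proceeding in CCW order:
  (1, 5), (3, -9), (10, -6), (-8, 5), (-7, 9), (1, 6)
Hull (CCW) = [(-8, 5), (3, -9), (10, -6), (1, 6), (-7, 9)]

Jarvis march: at each step, from the current hull vertex p, select the next vertex q as the point such that every other point lies strictly to the left of (or on) the directed line p → q. (Equivalently: for every other point r, the cross product (q − p) × (r − p) ≥ 0.)
Starting point (lowest x, tie lowest y): (-8, 5). Wrap until returning to start. Resulting hull: (-8, 5), (3, -9), (10, -6), (1, 6), (-7, 9).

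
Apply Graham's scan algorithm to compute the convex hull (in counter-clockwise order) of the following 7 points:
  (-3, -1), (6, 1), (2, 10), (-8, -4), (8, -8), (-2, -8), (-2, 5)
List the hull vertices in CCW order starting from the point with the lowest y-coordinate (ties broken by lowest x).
Hull (CCW) = [(-2, -8), (8, -8), (6, 1), (2, 10), (-2, 5), (-8, -4)]

Graham scan procedure:
  1. Find the pivot p₀ = point with lowest y (tie → lowest x): (-2, -8).
  2. Sort the remaining points by polar angle around p₀.
  3. Walk through sorted points, maintaining a stack; pop the top while the last three entries make a non-left turn (cross product ≤ 0).
  4. Final stack is the convex hull in CCW order: (-2, -8), (8, -8), (6, 1), (2, 10), (-2, 5), (-8, -4).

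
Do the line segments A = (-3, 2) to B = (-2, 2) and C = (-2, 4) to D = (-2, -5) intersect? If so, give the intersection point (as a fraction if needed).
Yes; intersection at (-2, 2) (t = 1 on AB, s = 2/9 on CD)

Parametrize AB as A + t(B − A) = (-3 + 1 t, 2 + 0 t) and CD as C + s(D − C) = (-2 + 0 s, 4 + -9 s). Solve the linear system for (t, s). Determinant = 9 ≠ 0, so a unique intersection of the containing lines exists. Solution: t = 1, s = 2/9 — both in [0, 1], so the segments cross. Intersection point: (-2, 2).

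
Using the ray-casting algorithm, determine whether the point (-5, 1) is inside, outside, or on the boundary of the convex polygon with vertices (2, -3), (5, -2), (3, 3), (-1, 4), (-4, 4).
The point (-5, 1) lies strictly outside the polygon

Cast a horizontal ray to the right from the query point and count how many polygon edges it crosses (each edge strictly once or zero times, handled with the usual half-open convention). 
Parity of crossings → even ⇒ outside.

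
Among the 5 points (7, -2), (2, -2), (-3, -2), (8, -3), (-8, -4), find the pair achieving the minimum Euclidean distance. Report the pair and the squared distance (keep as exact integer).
Pair = ((7, -2), (8, -3)); squared distance = 2

Compute all C(5, 2) = 10 pairwise squared distances (x_i − x_j)² + (y_i − y_j)². The minimum is 2, attained by the pair ((7, -2), (8, -3)).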